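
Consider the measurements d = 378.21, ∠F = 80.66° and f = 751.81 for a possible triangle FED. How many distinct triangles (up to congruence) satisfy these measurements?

d·sin F = 378.21·sin(80.66°) ≈ 373.2.
Since f ≥ d, exactly one triangle exists.

1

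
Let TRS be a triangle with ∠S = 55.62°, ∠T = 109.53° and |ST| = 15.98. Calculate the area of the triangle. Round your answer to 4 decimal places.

387.5042

The third angle is ∠R = 180° − ∠S − ∠T = 14.85°.
Law of sines: |RS| = |ST|·sin T/sin R ≈ 58.764.
Law of sines: |TR| = |ST|·sin S/sin R ≈ 51.459.
Area = ½·|ST|·|RS|·sin S ≈ 387.5.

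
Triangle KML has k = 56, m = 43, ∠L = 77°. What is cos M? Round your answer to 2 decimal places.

cos M ≈ 0.74

By the law of cosines, l² = k² + m² − 2·k·m·cos L = 3901.6, so l ≈ 62.463.
Law of cosines again: cos M = (l² + k² − m²)/(2·l·k) ≈ 0.74167, so ∠M ≈ 42.13°.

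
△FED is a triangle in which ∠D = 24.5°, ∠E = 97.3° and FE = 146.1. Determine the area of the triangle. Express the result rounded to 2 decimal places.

The third angle is ∠F = 180° − ∠E − ∠D = 58.20°.
Law of sines: ED = FE·sin F/sin D ≈ 299.42.
Law of sines: DF = FE·sin E/sin D ≈ 349.45.
Area = ½·FE·ED·sin E ≈ 21696.

21695.67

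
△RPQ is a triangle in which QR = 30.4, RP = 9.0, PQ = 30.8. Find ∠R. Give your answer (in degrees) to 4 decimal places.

∠R ≈ 84.0714°

By the law of cosines, cos R = (QR² + RP² − PQ²) / (2·QR·RP) ≈ 0.10329, so ∠R ≈ 84.07°.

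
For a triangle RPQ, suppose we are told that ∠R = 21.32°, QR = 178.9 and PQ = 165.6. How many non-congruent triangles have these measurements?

2

QR·sin R = 178.9·sin(21.32°) ≈ 65.04.
Since QR sin R < PQ < QR (65.04 < 165.6 < 178.9), two triangles exist.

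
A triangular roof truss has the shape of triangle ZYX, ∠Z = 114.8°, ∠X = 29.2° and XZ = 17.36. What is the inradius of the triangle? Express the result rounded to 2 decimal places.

r ≈ 3.88

The third angle is ∠Y = 180° − ∠X − ∠Z = 36.00°.
Law of sines: YX = XZ·sin Z/sin Y ≈ 26.811.
Law of sines: ZY = XZ·sin X/sin Y ≈ 14.409.
Area = ½·XZ·YX·sin X ≈ 113.53.
Semiperimeter s = (26.811+17.36+14.409)/2 = 29.29.
Inradius = area/s = 113.53/29.29 ≈ 3.8762.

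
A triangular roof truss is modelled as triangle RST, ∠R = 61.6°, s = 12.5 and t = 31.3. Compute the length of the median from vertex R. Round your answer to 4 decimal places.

By the law of cosines, r² = s² + t² − 2·s·t·cos R = 763.76, so r ≈ 27.636.
Median from R: ½√(2·s² + 2·t² − r²) ≈ 19.417.

19.4172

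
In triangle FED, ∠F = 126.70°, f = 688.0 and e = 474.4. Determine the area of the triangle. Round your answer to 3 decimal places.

Law of sines: sin E = e·sin F/f ≈ 0.55285.
Since f ≥ e, only the acute value applies: ∠E ≈ 33.56°.
Then ∠D = 180° − ∠F − ∠E ≈ 19.74°.
Law of sines gives d = f·sin D/sin F ≈ 289.78.
Area = ½·f·e·sin D ≈ 55111.

area ≈ 55111.231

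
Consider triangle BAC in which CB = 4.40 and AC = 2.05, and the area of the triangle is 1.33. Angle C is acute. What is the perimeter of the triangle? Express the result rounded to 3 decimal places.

From area = ½·AC·CB·sin C, we get sin C = 2·area/(AC·CB) ≈ 0.29490.
Taking the acute solution, ∠C ≈ 17.15°.
Law of cosines then gives BA ≈ 2.5149.
Perimeter = 2.05 + 4.4 + 2.5149 = 8.9649.

8.965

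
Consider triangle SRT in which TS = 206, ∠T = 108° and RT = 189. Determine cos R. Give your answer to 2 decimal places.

cos R ≈ 0.79

By the law of cosines, SR² = RT² + TS² − 2·RT·TS·cos T = 1.0222e+05, so SR ≈ 319.72.
Law of cosines again: cos R = (SR² + RT² − TS²)/(2·SR·RT) ≈ 0.79025, so ∠R ≈ 37.79°.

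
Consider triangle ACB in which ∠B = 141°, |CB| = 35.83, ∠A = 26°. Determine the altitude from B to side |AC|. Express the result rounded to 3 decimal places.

8.060

The third angle is ∠C = 180° − ∠B − ∠A = 13.00°.
Law of sines: |BA| = |CB|·sin C/sin A ≈ 18.386.
Law of sines: |AC| = |CB|·sin B/sin A ≈ 51.437.
Area = ½·|CB|·|BA|·sin B ≈ 207.29.
The altitude from B has length 2·area/|AC| ≈ 8.06.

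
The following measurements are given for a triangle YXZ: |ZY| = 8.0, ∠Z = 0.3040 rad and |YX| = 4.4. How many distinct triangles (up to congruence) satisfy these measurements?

|ZY|·sin Z = 8.0·sin(0.3040 rad) ≈ 2.395.
Since |ZY| sin Z < |YX| < |ZY| (2.395 < 4.4 < 8.0), two triangles exist.

2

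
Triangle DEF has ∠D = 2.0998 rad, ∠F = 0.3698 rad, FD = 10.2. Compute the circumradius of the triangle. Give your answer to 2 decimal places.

8.19

The third angle is ∠E = π − ∠F − ∠D = 0.6720 rad.
Law of sines: EF = FD·sin D/sin E ≈ 14.145.
Law of sines: DE = FD·sin F/sin E ≈ 5.9218.
Circumradius = FD/(2 sin E) ≈ 8.1922.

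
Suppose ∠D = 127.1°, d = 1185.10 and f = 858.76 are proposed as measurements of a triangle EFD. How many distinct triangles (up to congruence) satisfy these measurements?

1

f·sin D = 858.76·sin(127.1°) ≈ 684.9.
Since ∠D is not acute, a triangle exists only if d > f; here d > f, so there is exactly one triangle.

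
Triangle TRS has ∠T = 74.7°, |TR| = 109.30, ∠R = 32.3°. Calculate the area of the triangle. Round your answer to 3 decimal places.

The third angle is ∠S = 180° − ∠T − ∠R = 73.00°.
Law of sines: |RS| = |TR|·sin T/sin S ≈ 110.24.
Law of sines: |ST| = |TR|·sin R/sin S ≈ 61.073.
Area = ½·|TR|·|RS|·sin R ≈ 3219.4.

3219.362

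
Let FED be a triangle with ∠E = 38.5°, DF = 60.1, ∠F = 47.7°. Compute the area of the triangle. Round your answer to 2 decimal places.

area ≈ 2141.06

The third angle is ∠D = 180° − ∠F − ∠E = 93.80°.
Law of sines: ED = DF·sin F/sin E ≈ 71.407.
Law of sines: FE = DF·sin D/sin E ≈ 96.332.
Area = ½·DF·ED·sin D ≈ 2141.1.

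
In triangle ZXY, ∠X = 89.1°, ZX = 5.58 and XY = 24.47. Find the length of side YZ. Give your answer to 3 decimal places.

25.013

By the law of cosines, YZ² = ZX² + XY² − 2·ZX·XY·cos X = 625.63, so YZ ≈ 25.013.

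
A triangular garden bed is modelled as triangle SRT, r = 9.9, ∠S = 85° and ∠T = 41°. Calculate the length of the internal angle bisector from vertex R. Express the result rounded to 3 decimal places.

8.626

The third angle is ∠R = 180° − ∠T − ∠S = 54.00°.
Law of sines: s = r·sin S/sin R ≈ 12.191.
Law of sines: t = r·sin T/sin R ≈ 8.0282.
The bisector from R has length 2·t·s·cos(∠R/2)/(t+s) ≈ 8.6258.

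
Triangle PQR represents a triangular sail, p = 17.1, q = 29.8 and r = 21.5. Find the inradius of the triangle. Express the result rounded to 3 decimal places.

Semiperimeter s = (17.1 + 29.8 + 21.5)/2 = 34.2.
Heron's formula: area = √(34.2·17.1·4.4·12.7) ≈ 180.78.
Inradius = area/s = 180.78/34.2 ≈ 5.2858.

5.286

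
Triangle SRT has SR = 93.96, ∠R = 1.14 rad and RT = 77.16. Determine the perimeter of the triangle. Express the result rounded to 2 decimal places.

By the law of cosines, TS² = SR² + RT² − 2·SR·RT·cos R = 8727.1, so TS ≈ 93.419.
Semiperimeter s = (77.16+93.419+93.96)/2 = 132.27.
Perimeter = 77.16 + 93.419 + 93.96 = 264.54.

264.54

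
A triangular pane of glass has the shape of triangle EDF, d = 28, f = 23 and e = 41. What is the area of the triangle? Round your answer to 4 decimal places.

308.5774

Semiperimeter s = (41 + 28 + 23)/2 = 46.
Heron's formula: area = √(46·5·18·23) ≈ 308.58.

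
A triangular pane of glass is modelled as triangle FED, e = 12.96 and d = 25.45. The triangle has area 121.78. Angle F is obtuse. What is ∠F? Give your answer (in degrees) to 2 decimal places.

From area = ½·e·d·sin F, we get sin F = 2·area/(e·d) ≈ 0.73844.
Taking the obtuse solution, ∠F ≈ 132.40°.

∠F ≈ 132.40°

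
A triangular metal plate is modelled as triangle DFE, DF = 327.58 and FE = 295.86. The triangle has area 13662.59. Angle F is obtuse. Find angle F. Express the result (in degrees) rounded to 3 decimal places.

163.624

From area = ½·DF·FE·sin F, we get sin F = 2·area/(DF·FE) ≈ 0.28194.
Taking the obtuse solution, ∠F ≈ 163.62°.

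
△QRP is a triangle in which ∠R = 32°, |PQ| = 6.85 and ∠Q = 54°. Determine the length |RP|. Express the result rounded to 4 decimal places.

10.4578

The third angle is ∠P = 180° − ∠Q − ∠R = 94.00°.
Law of sines: |RP| = |PQ|·sin Q/sin R ≈ 10.458.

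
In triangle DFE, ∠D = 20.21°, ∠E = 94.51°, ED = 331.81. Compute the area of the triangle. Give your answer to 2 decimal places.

20871.00

The third angle is ∠F = 180° − ∠E − ∠D = 65.28°.
Law of sines: FE = ED·sin D/sin F ≈ 126.19.
Law of sines: DF = ED·sin E/sin F ≈ 364.15.
Area = ½·ED·FE·sin E ≈ 20871.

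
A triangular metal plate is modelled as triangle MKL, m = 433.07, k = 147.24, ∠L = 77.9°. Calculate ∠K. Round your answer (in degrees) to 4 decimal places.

∠K ≈ 19.6947°

By the law of cosines, l² = m² + k² − 2·m·k·cos L = 1.825e+05, so l ≈ 427.2.
Law of cosines again: cos K = (l² + m² − k²)/(2·l·m) ≈ 0.94150, so ∠K ≈ 19.69°.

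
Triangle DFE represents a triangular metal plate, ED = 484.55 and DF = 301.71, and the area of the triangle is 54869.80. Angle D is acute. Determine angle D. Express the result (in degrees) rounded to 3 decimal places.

∠D ≈ 48.646°

From area = ½·ED·DF·sin D, we get sin D = 2·area/(ED·DF) ≈ 0.75065.
Taking the acute solution, ∠D ≈ 48.65°.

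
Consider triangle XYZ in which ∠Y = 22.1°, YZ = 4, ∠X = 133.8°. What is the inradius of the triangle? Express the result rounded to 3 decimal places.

0.408

The third angle is ∠Z = 180° − ∠X − ∠Y = 24.10°.
Law of sines: ZX = YZ·sin Y/sin X ≈ 2.085.
Law of sines: XY = YZ·sin Z/sin X ≈ 2.263.
Area = ½·YZ·ZX·sin Z ≈ 1.7028.
Semiperimeter s = (4+2.085+2.263)/2 = 4.174.
Inradius = area/s = 1.7028/4.174 ≈ 0.40795.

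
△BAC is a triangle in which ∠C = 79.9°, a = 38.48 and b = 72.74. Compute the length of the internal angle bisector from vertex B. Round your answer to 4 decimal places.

By the law of cosines, c² = b² + a² − 2·b·a·cos C = 5790.1, so c ≈ 76.093.
Law of cosines again: cos B = (a² + c² − b²)/(2·a·c) ≈ 0.33806, so ∠B ≈ 70.24°.
The bisector from B has length 2·a·c·cos(∠B/2)/(a+c) ≈ 41.807.

t_B ≈ 41.8071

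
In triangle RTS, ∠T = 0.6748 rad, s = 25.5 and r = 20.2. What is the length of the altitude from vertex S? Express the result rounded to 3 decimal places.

By the law of cosines, t² = s² + r² − 2·s·r·cos T = 253.88, so t ≈ 15.934.
Area = ½·s·r·sin T ≈ 160.9.
The altitude from S has length 2·area/s ≈ 12.62.

h_S ≈ 12.620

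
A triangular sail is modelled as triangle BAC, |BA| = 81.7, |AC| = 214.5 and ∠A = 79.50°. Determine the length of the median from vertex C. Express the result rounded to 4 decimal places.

210.9155

By the law of cosines, |CB|² = |BA|² + |AC|² − 2·|BA|·|AC|·cos A = 46298, so |CB| ≈ 215.17.
Median from C: ½√(2·|AC|² + 2·|CB|² − |BA|²) ≈ 210.92.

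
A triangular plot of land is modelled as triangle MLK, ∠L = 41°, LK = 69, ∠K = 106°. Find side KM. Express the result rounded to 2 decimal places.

The third angle is ∠M = 180° − ∠L − ∠K = 33.00°.
Law of sines: KM = LK·sin L/sin M ≈ 83.116.

83.12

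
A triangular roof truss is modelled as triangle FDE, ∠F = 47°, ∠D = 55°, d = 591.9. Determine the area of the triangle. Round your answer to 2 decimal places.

152979.78

The third angle is ∠E = 180° − ∠F − ∠D = 78.00°.
Law of sines: f = d·sin F/sin D ≈ 528.46.
Law of sines: e = d·sin E/sin D ≈ 706.79.
Area = ½·d·f·sin E ≈ 1.5298e+05.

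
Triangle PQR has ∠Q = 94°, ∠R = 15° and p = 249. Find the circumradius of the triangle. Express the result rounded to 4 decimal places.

The third angle is ∠P = 180° − ∠Q − ∠R = 71.00°.
Law of sines: q = p·sin Q/sin P ≈ 262.71.
Law of sines: r = p·sin R/sin P ≈ 68.159.
Circumradius = p/(2 sin P) ≈ 131.67.

131.6738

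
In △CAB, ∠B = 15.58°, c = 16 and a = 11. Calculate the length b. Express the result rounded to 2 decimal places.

6.16

By the law of cosines, b² = c² + a² − 2·c·a·cos B = 37.934, so b ≈ 6.159.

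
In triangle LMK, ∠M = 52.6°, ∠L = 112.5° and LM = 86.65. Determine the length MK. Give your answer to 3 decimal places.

311.334

The third angle is ∠K = 180° − ∠L − ∠M = 14.90°.
Law of sines: MK = LM·sin L/sin K ≈ 311.33.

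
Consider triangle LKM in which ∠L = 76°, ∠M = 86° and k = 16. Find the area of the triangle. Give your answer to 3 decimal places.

400.934

The third angle is ∠K = 180° − ∠M − ∠L = 18.00°.
Law of sines: l = k·sin L/sin K ≈ 50.239.
Law of sines: m = k·sin M/sin K ≈ 51.651.
Area = ½·k·l·sin M ≈ 400.93.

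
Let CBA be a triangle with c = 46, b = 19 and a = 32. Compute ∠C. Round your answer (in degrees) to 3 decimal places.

∠C ≈ 126.952°

By the law of cosines, cos C = (b² + a² − c²) / (2·b·a) ≈ -0.60115, so ∠C ≈ 126.95°.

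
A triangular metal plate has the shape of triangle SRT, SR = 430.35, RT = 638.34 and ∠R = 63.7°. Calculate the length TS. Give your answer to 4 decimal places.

By the law of cosines, TS² = SR² + RT² − 2·SR·RT·cos R = 3.4925e+05, so TS ≈ 590.97.

590.9714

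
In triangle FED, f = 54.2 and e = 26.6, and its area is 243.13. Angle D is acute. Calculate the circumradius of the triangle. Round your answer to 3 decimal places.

From area = ½·f·e·sin D, we get sin D = 2·area/(f·e) ≈ 0.33728.
Taking the acute solution, ∠D ≈ 19.71°.
Law of cosines then gives d ≈ 30.508.
Circumradius = d/(2 sin D) ≈ 45.226.

R ≈ 45.226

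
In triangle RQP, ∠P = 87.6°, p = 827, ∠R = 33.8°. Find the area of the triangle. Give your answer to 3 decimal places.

The third angle is ∠Q = 180° − ∠P − ∠R = 58.60°.
Law of sines: r = p·sin R/sin P ≈ 460.46.
Law of sines: q = p·sin Q/sin P ≈ 706.51.
Area = ½·p·r·sin Q ≈ 1.6252e+05.

162516.384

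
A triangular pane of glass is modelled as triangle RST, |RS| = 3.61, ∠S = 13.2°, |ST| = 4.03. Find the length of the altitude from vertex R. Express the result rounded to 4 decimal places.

By the law of cosines, |TR|² = |RS|² + |ST|² − 2·|RS|·|ST|·cos S = 0.94516, so |TR| ≈ 0.9722.
Area = ½·|RS|·|ST|·sin S ≈ 1.6611.
The altitude from R has length 2·area/|ST| ≈ 0.82435.

0.8243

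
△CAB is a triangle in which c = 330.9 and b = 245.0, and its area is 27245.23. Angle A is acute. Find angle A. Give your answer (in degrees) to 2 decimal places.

42.23

From area = ½·b·c·sin A, we get sin A = 2·area/(b·c) ≈ 0.67214.
Taking the acute solution, ∠A ≈ 42.23°.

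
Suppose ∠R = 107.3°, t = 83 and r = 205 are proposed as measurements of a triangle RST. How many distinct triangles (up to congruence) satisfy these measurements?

1

t·sin R = 83·sin(107.3°) ≈ 79.25.
Since ∠R is not acute, a triangle exists only if r > t; here r > t, so there is exactly one triangle.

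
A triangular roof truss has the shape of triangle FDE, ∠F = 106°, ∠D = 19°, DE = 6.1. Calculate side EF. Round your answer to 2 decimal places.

2.07

The third angle is ∠E = 180° − ∠F − ∠D = 55.00°.
Law of sines: EF = DE·sin D/sin F ≈ 2.066.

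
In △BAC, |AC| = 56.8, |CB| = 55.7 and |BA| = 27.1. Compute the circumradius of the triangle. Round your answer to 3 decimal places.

By the law of cosines, cos B = (|CB|² + |BA|² − |AC|²) / (2·|CB|·|BA|) ≈ 0.20228, so ∠B ≈ 78.33°.
Circumradius = |AC|/(2 sin B) ≈ 28.999.

R ≈ 28.999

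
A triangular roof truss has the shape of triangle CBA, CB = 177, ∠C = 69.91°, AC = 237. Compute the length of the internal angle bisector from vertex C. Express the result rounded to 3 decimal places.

t_C ≈ 166.094

By the law of cosines, BA² = AC² + CB² − 2·AC·CB·cos C = 58679, so BA ≈ 242.24.
The bisector from C has length 2·AC·CB·cos(∠C/2)/(AC+CB) ≈ 166.09.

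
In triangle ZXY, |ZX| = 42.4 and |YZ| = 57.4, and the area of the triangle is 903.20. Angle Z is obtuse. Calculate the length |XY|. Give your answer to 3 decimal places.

From area = ½·|YZ|·|ZX|·sin Z, we get sin Z = 2·area/(|YZ|·|ZX|) ≈ 0.74223.
Taking the obtuse solution, ∠Z ≈ 132.08°.
Law of cosines then gives |XY| ≈ 91.403.

91.403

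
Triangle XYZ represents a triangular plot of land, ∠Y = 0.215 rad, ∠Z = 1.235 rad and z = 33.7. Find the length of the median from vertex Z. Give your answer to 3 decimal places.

The third angle is ∠X = π − ∠Y − ∠Z = 1.692 rad.
Law of sines: x = z·sin X/sin Z ≈ 35.433.
Law of sines: y = z·sin Y/sin Z ≈ 7.6151.
Median from Z: ½√(2·x² + 2·y² − z²) ≈ 19.309.

m_Z ≈ 19.309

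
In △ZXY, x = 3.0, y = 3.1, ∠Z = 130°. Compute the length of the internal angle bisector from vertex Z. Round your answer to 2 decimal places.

1.29

By the law of cosines, z² = x² + y² − 2·x·y·cos Z = 30.566, so z ≈ 5.5286.
The bisector from Z has length 2·x·y·cos(∠Z/2)/(x+y) ≈ 1.2886.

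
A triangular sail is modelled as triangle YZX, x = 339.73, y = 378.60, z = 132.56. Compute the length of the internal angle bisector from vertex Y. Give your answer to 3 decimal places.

t_Y ≈ 126.867

By the law of cosines, cos Y = (z² + x² − y²) / (2·z·x) ≈ -0.11490, so ∠Y ≈ 96.60°.
The bisector from Y has length 2·z·x·cos(∠Y/2)/(z+x) ≈ 126.87.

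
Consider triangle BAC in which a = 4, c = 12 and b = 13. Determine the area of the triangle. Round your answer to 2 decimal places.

23.89

Semiperimeter s = (13 + 4 + 12)/2 = 14.5.
Heron's formula: area = √(14.5·1.5·10.5·2.5) ≈ 23.894.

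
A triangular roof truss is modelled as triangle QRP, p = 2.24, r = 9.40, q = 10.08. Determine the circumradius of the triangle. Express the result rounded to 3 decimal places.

5.139

By the law of cosines, cos Q = (r² + p² − q²) / (2·r·p) ≈ -0.19540, so ∠Q ≈ 101.27°.
Circumradius = q/(2 sin Q) ≈ 5.1391.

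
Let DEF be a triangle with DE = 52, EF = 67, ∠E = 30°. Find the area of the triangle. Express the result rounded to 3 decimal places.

871.000

Area = ½·DE·EF·sin E ≈ 871.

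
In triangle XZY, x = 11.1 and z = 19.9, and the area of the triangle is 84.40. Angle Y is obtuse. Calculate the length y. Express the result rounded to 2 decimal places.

28.36

From area = ½·x·z·sin Y, we get sin Y = 2·area/(x·z) ≈ 0.76418.
Taking the obtuse solution, ∠Y ≈ 130.17°.
Law of cosines then gives y ≈ 28.358.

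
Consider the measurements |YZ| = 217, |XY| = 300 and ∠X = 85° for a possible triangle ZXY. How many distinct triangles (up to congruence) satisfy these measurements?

0

|XY|·sin X = 300·sin(85°) ≈ 298.9.
Since |YZ| = 217 < 298.9 = |XY| sin X, no triangle exists.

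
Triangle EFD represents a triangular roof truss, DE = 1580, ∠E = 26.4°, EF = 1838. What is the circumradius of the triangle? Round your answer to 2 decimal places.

922.02

By the law of cosines, FD² = DE² + EF² − 2·DE·EF·cos E = 6.7228e+05, so FD ≈ 819.93.
Area = ½·DE·EF·sin E ≈ 6.4562e+05.
Circumradius = FD/(2 sin E) ≈ 922.02.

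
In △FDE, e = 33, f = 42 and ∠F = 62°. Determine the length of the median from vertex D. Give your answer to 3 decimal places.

30.057

Law of sines: sin E = e·sin F/f ≈ 0.69374.
Since f ≥ e, only the acute value applies: ∠E ≈ 43.93°.
Then ∠D = 180° − ∠F − ∠E ≈ 74.07°.
Law of sines gives d = f·sin D/sin F ≈ 45.742.
Median from D: ½√(2·e² + 2·f² − d²) ≈ 30.057.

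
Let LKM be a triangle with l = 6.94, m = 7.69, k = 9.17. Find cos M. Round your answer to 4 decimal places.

By the law of cosines, cos M = (l² + k² − m²) / (2·l·k) ≈ 0.57445, so ∠M ≈ 54.94°.

cos M ≈ 0.5745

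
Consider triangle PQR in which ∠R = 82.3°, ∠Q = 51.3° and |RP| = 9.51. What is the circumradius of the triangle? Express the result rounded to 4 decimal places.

6.0928

The third angle is ∠P = 180° − ∠Q − ∠R = 46.40°.
Law of sines: |QR| = |RP|·sin P/sin Q ≈ 8.8245.
Law of sines: |PQ| = |RP|·sin R/sin Q ≈ 12.076.
Circumradius = |RP|/(2 sin Q) ≈ 6.0928.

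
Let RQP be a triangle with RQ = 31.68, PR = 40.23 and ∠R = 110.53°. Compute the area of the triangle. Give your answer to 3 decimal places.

Area = ½·PR·RQ·sin R ≈ 596.77.

area ≈ 596.771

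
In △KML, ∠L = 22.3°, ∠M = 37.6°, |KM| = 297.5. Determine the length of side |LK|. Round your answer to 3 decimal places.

478.364

The third angle is ∠K = 180° − ∠M − ∠L = 120.10°.
Law of sines: |LK| = |KM|·sin M/sin L ≈ 478.36.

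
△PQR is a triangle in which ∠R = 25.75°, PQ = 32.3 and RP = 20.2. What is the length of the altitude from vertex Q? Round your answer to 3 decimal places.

Law of sines: sin Q = RP·sin R/PQ ≈ 0.27170.
Since PQ ≥ RP, only the acute value applies: ∠Q ≈ 15.77°.
Then ∠P = 180° − ∠R − ∠Q ≈ 138.48°.
Law of sines gives QR = PQ·sin P/sin R ≈ 49.279.
Area = ½·PQ·RP·sin P ≈ 216.23.
The altitude from Q has length 2·area/RP ≈ 21.409.

21.409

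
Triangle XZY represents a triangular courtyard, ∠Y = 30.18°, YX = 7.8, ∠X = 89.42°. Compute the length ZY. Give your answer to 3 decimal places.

The third angle is ∠Z = 180° − ∠Y − ∠X = 60.40°.
Law of sines: ZY = YX·sin X/sin Z ≈ 8.9703.

8.970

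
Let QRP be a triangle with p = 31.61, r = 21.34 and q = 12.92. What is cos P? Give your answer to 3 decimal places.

-0.683

By the law of cosines, cos P = (q² + r² − p²) / (2·q·r) ≈ -0.68345, so ∠P ≈ 133.11°.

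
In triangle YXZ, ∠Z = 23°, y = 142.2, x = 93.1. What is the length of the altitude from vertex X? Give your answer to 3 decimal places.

55.562

By the law of cosines, z² = y² + x² − 2·y·x·cos Z = 4515.7, so z ≈ 67.199.
Area = ½·y·x·sin Z ≈ 2586.4.
The altitude from X has length 2·area/x ≈ 55.562.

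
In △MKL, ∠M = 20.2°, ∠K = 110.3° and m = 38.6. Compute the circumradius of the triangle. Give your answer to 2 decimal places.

55.89

The third angle is ∠L = 180° − ∠M − ∠K = 49.50°.
Law of sines: k = m·sin K/sin M ≈ 104.84.
Law of sines: l = m·sin L/sin M ≈ 85.004.
Circumradius = m/(2 sin M) ≈ 55.894.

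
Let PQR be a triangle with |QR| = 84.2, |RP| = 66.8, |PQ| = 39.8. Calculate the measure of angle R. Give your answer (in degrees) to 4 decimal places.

27.6129

By the law of cosines, cos R = (|QR|² + |RP|² − |PQ|²) / (2·|QR|·|RP|) ≈ 0.88610, so ∠R ≈ 27.61°.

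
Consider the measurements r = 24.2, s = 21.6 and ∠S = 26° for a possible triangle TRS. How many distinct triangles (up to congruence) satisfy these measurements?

r·sin S = 24.2·sin(26°) ≈ 10.61.
Since r sin S < s < r (10.61 < 21.6 < 24.2), two triangles exist.

2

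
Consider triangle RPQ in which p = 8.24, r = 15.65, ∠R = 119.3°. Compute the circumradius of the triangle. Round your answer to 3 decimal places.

Law of sines: sin P = p·sin R/r ≈ 0.45916.
Since r ≥ p, only the acute value applies: ∠P ≈ 27.33°.
Then ∠Q = 180° − ∠R − ∠P ≈ 33.37°.
Law of sines gives q = r·sin Q/sin R ≈ 9.8702.
Circumradius = r/(2 sin R) ≈ 8.9729.

8.973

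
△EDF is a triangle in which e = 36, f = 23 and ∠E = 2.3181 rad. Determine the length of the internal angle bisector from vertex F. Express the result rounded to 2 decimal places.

Law of sines: sin F = f·sin E/e ≈ 0.46864.
Since e ≥ f, only the acute value applies: ∠F ≈ 0.4878 rad.
Then ∠D = π − ∠E − ∠F ≈ 0.3357 rad.
Law of sines gives d = e·sin D/sin E ≈ 16.17.
The bisector from F has length 2·e·d·cos(∠F/2)/(e+d) ≈ 21.656.

t_F ≈ 21.66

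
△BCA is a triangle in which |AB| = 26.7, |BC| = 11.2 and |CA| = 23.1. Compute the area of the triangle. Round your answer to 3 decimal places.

Semiperimeter s = (23.1 + 26.7 + 11.2)/2 = 30.5.
Heron's formula: area = √(30.5·7.4·3.8·19.3) ≈ 128.66.

area ≈ 128.658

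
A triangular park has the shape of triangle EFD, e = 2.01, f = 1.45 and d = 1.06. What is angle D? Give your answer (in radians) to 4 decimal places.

By the law of cosines, cos D = (e² + f² − d²) / (2·e·f) ≈ 0.86104, so ∠D ≈ 0.5335 rad.

∠D ≈ 0.5335 rad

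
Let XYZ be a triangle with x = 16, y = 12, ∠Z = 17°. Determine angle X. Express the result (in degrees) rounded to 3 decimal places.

∠X ≈ 125.208°

By the law of cosines, z² = x² + y² − 2·x·y·cos Z = 32.779, so z ≈ 5.7253.
Law of cosines again: cos X = (y² + z² − x²)/(2·y·z) ≈ -0.57654, so ∠X ≈ 125.21°.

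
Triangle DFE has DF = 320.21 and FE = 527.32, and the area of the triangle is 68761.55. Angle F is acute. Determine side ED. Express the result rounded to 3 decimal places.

429.714

From area = ½·DF·FE·sin F, we get sin F = 2·area/(DF·FE) ≈ 0.81445.
Taking the acute solution, ∠F ≈ 54.53°.
Law of cosines then gives ED ≈ 429.71.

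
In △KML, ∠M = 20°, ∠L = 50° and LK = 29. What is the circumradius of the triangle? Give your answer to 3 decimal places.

The third angle is ∠K = 180° − ∠M − ∠L = 110.00°.
Law of sines: ML = LK·sin K/sin M ≈ 79.677.
Law of sines: KM = LK·sin L/sin M ≈ 64.953.
Circumradius = LK/(2 sin M) ≈ 42.395.

42.395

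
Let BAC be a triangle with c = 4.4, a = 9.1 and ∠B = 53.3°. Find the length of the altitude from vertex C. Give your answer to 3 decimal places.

By the law of cosines, b² = a² + c² − 2·a·c·cos B = 54.312, so b ≈ 7.3697.
Area = ½·a·c·sin B ≈ 16.052.
The altitude from C has length 2·area/c ≈ 7.2962.

h_C ≈ 7.296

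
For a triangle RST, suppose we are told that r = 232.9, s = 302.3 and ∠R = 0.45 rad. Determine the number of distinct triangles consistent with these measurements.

2

s·sin R = 302.3·sin(0.45 rad) ≈ 131.5.
Since s sin R < r < s (131.5 < 232.9 < 302.3), two triangles exist.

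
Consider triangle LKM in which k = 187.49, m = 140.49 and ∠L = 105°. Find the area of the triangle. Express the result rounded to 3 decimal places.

Area = ½·k·m·sin L ≈ 12721.

12721.470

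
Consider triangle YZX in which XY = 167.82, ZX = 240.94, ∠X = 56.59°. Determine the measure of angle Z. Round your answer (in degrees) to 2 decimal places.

∠Z ≈ 43.32°

By the law of cosines, YZ² = ZX² + XY² − 2·ZX·XY·cos X = 41687, so YZ ≈ 204.17.
Law of cosines again: cos Z = (YZ² + ZX² − XY²)/(2·YZ·ZX) ≈ 0.72749, so ∠Z ≈ 43.32°.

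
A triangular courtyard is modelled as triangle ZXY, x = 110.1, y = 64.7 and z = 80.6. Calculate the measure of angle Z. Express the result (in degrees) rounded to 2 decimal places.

∠Z ≈ 46.47°

By the law of cosines, cos Z = (x² + y² − z²) / (2·x·y) ≈ 0.68869, so ∠Z ≈ 46.47°.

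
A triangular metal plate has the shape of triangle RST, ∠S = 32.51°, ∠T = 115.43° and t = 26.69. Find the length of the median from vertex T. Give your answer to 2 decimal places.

m_T ≈ 8.43

The third angle is ∠R = 180° − ∠S − ∠T = 32.06°.
Law of sines: r = t·sin R/sin T ≈ 15.687.
Law of sines: s = t·sin S/sin T ≈ 15.883.
Median from T: ½√(2·r² + 2·s² − t²) ≈ 8.4318.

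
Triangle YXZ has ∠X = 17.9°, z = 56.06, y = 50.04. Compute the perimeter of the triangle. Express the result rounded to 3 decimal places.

perimeter ≈ 123.645

By the law of cosines, x² = z² + y² − 2·z·y·cos X = 307.82, so x ≈ 17.545.
Semiperimeter s = (50.04+17.545+56.06)/2 = 61.822.
Perimeter = 50.04 + 17.545 + 56.06 = 123.64.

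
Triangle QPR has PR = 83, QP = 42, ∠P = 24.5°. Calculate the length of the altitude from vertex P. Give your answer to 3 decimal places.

By the law of cosines, RQ² = QP² + PR² − 2·QP·PR·cos P = 2308.8, so RQ ≈ 48.049.
Area = ½·QP·PR·sin P ≈ 722.81.
The altitude from P has length 2·area/RQ ≈ 30.086.

h_P ≈ 30.086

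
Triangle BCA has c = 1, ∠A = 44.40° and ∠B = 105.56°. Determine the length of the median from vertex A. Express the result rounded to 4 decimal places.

The third angle is ∠C = 180° − ∠A − ∠B = 30.04°.
Law of sines: b = c·sin B/sin C ≈ 1.9244.
Law of sines: a = c·sin A/sin C ≈ 1.3976.
Median from A: ½√(2·b² + 2·c² − a²) ≈ 1.365.

1.3650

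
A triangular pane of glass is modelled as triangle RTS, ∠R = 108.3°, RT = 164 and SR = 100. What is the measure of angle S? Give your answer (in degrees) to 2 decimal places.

By the law of cosines, TS² = SR² + RT² − 2·SR·RT·cos R = 47195, so TS ≈ 217.24.
Law of cosines again: cos S = (TS² + SR² − RT²)/(2·TS·SR) ≈ 0.69735, so ∠S ≈ 45.79°.

∠S ≈ 45.79°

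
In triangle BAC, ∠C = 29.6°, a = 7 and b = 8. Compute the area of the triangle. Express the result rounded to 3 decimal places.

area ≈ 13.830

Area = ½·b·a·sin C ≈ 13.83.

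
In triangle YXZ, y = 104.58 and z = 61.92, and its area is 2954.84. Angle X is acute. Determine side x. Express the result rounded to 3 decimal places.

From area = ½·z·y·sin X, we get sin X = 2·area/(z·y) ≈ 0.91261.
Taking the acute solution, ∠X ≈ 65.87°.
Law of cosines then gives x ≈ 97.346.

97.346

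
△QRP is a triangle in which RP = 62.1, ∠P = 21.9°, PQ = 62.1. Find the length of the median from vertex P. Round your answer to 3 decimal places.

m_P ≈ 60.969

By the law of cosines, QR² = RP² + PQ² − 2·RP·PQ·cos P = 556.59, so QR ≈ 23.592.
Median from P: ½√(2·RP² + 2·PQ² − QR²) ≈ 60.969.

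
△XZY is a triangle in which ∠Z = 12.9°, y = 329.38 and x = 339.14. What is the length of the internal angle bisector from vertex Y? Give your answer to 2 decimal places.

97.43

By the law of cosines, z² = y² + x² − 2·y·x·cos Z = 5733.9, so z ≈ 75.723.
Law of cosines again: cos Y = (x² + z² − y²)/(2·x·z) ≈ 0.23868, so ∠Y ≈ 76.19°.
The bisector from Y has length 2·x·z·cos(∠Y/2)/(x+z) ≈ 97.43.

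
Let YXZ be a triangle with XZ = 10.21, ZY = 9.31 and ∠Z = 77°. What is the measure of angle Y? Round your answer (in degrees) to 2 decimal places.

By the law of cosines, YX² = XZ² + ZY² − 2·XZ·ZY·cos Z = 148.15, so YX ≈ 12.172.
Law of cosines again: cos Y = (ZY² + YX² − XZ²)/(2·ZY·YX) ≈ 0.57618, so ∠Y ≈ 54.82°.

54.82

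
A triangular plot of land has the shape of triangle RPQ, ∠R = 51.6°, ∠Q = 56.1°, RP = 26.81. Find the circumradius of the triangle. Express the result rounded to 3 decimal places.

16.150

The third angle is ∠P = 180° − ∠Q − ∠R = 72.30°.
Law of sines: PQ = RP·sin R/sin Q ≈ 25.314.
Law of sines: QR = RP·sin P/sin Q ≈ 30.772.
Circumradius = RP/(2 sin Q) ≈ 16.15.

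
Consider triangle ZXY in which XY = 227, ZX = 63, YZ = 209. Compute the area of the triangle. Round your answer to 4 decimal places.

area ≈ 6511.6862

Semiperimeter s = (227 + 209 + 63)/2 = 249.5.
Heron's formula: area = √(249.5·22.5·40.5·186.5) ≈ 6511.7.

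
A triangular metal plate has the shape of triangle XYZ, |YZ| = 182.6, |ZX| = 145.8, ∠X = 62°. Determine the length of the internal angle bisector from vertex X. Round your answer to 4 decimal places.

Law of sines: sin Y = |ZX|·sin X/|YZ| ≈ 0.70500.
Since |YZ| ≥ |ZX|, only the acute value applies: ∠Y ≈ 44.83°.
Then ∠Z = 180° − ∠X − ∠Y ≈ 73.17°.
Law of sines gives |XY| = |YZ|·sin Z/sin X ≈ 197.95.
The bisector from X has length 2·|ZX|·|XY|·cos(∠X/2)/(|ZX|+|XY|) ≈ 143.93.

143.9347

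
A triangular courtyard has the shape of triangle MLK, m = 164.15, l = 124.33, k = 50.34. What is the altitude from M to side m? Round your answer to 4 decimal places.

26.6468

Semiperimeter s = (164.15 + 124.33 + 50.34)/2 = 169.41.
Heron's formula: area = √(169.41·5.26·45.08·119.07) ≈ 2187.
The altitude from M has length 2·area/m ≈ 26.647.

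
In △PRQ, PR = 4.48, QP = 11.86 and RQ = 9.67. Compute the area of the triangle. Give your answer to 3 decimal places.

area ≈ 20.576

Semiperimeter s = (9.67 + 11.86 + 4.48)/2 = 13.005.
Heron's formula: area = √(13.005·3.335·1.145·8.525) ≈ 20.576.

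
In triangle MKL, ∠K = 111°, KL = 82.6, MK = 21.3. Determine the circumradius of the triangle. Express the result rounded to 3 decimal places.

49.486

By the law of cosines, LM² = MK² + KL² − 2·MK·KL·cos K = 8537.5, so LM ≈ 92.398.
Area = ½·MK·KL·sin K ≈ 821.26.
Circumradius = LM/(2 sin K) ≈ 49.486.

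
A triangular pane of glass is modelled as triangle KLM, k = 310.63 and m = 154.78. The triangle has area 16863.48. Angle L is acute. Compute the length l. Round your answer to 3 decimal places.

From area = ½·m·k·sin L, we get sin L = 2·area/(m·k) ≈ 0.70149.
Taking the acute solution, ∠L ≈ 44.55°.
Law of cosines then gives l ≈ 227.85.

227.853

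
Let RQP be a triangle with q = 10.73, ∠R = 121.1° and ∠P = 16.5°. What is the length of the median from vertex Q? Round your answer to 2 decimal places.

The third angle is ∠Q = 180° − ∠P − ∠R = 42.40°.
Law of sines: r = q·sin R/sin Q ≈ 13.626.
Law of sines: p = q·sin P/sin Q ≈ 4.5195.
Median from Q: ½√(2·p² + 2·r² − q²) ≈ 8.6173.

m_Q ≈ 8.62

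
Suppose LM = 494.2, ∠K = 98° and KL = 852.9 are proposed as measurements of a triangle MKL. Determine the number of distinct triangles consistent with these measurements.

KL·sin K = 852.9·sin(98°) ≈ 844.6.
Since ∠K is not acute, a triangle exists only if LM > KL; here LM ≤ KL, so there is no triangle.

0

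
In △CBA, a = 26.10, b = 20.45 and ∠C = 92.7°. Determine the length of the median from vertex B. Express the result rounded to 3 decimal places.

m_B ≈ 28.476

By the law of cosines, c² = b² + a² − 2·b·a·cos C = 1149.7, so c ≈ 33.907.
Median from B: ½√(2·a² + 2·c² − b²) ≈ 28.476.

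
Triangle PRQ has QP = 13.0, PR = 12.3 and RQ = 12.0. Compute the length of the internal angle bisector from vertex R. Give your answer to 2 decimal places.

10.26

By the law of cosines, cos R = (PR² + RQ² − QP²) / (2·PR·RQ) ≈ 0.42781, so ∠R ≈ 64.67°.
The bisector from R has length 2·PR·RQ·cos(∠R/2)/(PR+RQ) ≈ 10.264.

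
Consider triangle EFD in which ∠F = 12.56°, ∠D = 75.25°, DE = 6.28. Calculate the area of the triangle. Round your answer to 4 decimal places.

The third angle is ∠E = 180° − ∠F − ∠D = 92.19°.
Law of sines: FD = DE·sin E/sin F ≈ 28.858.
Law of sines: EF = DE·sin D/sin F ≈ 27.927.
Area = ½·DE·FD·sin D ≈ 87.627.

87.6266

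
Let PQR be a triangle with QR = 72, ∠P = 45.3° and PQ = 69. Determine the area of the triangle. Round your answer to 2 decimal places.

Law of sines: sin R = PQ·sin P/QR ≈ 0.68118.
Since QR ≥ PQ, only the acute value applies: ∠R ≈ 42.94°.
Then ∠Q = 180° − ∠P − ∠R ≈ 91.76°.
Law of sines gives RP = QR·sin Q/sin P ≈ 101.25.
Area = ½·QR·PQ·sin Q ≈ 2482.8.

2482.82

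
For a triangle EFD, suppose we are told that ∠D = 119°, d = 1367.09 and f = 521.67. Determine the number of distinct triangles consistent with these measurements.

1

f·sin D = 521.67·sin(119°) ≈ 456.3.
Since ∠D is not acute, a triangle exists only if d > f; here d > f, so there is exactly one triangle.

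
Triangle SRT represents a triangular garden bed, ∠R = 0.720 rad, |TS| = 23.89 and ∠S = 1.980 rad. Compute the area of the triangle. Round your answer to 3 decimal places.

The third angle is ∠T = π − ∠S − ∠R = 0.442 rad.
Law of sines: |RT| = |TS|·sin S/sin R ≈ 33.239.
Law of sines: |SR| = |TS|·sin T/sin R ≈ 15.484.
Area = ½·|TS|·|RT|·sin T ≈ 169.69.

area ≈ 169.689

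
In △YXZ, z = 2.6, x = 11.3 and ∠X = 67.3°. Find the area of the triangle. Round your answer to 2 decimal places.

14.45

Law of sines: sin Z = z·sin X/x ≈ 0.21227.
Since x ≥ z, only the acute value applies: ∠Z ≈ 12.26°.
Then ∠Y = 180° − ∠X − ∠Z ≈ 100.44°.
Law of sines gives y = x·sin Y/sin X ≈ 12.046.
Area = ½·x·z·sin Y ≈ 14.447.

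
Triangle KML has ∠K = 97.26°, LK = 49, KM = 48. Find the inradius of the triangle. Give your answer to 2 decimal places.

By the law of cosines, ML² = LK² + KM² − 2·LK·KM·cos K = 5299.5, so ML ≈ 72.797.
Area = ½·LK·KM·sin K ≈ 1166.6.
Semiperimeter s = (72.797+49+48)/2 = 84.899.
Inradius = area/s = 1166.6/84.899 ≈ 13.741.

r ≈ 13.74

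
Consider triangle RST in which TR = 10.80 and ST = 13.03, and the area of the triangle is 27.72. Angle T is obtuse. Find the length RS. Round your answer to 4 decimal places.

From area = ½·ST·TR·sin T, we get sin T = 2·area/(ST·TR) ≈ 0.39396.
Taking the obtuse solution, ∠T ≈ 156.80°.
Law of cosines then gives RS ≈ 23.348.

23.3475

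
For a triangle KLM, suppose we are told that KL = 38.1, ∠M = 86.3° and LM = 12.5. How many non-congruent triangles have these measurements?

LM·sin M = 12.5·sin(86.3°) ≈ 12.47.
Since KL ≥ LM, exactly one triangle exists.

1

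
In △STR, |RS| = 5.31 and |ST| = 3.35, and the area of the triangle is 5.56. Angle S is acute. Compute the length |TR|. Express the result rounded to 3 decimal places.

3.413

From area = ½·|RS|·|ST|·sin S, we get sin S = 2·area/(|RS|·|ST|) ≈ 0.62512.
Taking the acute solution, ∠S ≈ 0.675 rad.
Law of cosines then gives |TR| ≈ 3.4132.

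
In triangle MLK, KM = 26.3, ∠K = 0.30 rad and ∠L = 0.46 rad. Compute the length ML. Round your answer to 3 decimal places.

17.507

The third angle is ∠M = π − ∠L − ∠K = 2.382 rad.
Law of sines: ML = KM·sin K/sin L ≈ 17.507.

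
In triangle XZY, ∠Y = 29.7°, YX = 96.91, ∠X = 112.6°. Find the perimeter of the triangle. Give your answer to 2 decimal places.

321.73

The third angle is ∠Z = 180° − ∠Y − ∠X = 37.70°.
Law of sines: ZY = YX·sin X/sin Z ≈ 146.3.
Law of sines: XZ = YX·sin Y/sin Z ≈ 78.516.
Semiperimeter s = (146.3+96.91+78.516)/2 = 160.86.
Perimeter = 146.3 + 96.91 + 78.516 = 321.73.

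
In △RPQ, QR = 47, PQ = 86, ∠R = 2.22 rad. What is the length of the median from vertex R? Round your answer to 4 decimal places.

Law of sines: sin P = QR·sin R/PQ ≈ 0.43533.
Since PQ ≥ QR, only the acute value applies: ∠P ≈ 0.450 rad.
Then ∠Q = π − ∠R − ∠P ≈ 0.471 rad.
Law of sines gives RP = PQ·sin Q/sin R ≈ 49.009.
Median from R: ½√(2·QR² + 2·RP² − PQ²) ≈ 21.365.

m_R ≈ 21.3648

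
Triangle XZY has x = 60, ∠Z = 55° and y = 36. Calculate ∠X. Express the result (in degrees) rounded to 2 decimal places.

88.15

By the law of cosines, z² = y² + x² − 2·y·x·cos Z = 2418.1, so z ≈ 49.175.
Law of cosines again: cos X = (z² + y² − x²)/(2·z·y) ≈ 0.03224, so ∠X ≈ 88.15°.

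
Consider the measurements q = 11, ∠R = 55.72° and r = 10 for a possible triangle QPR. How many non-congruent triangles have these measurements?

2

q·sin R = 11·sin(55.72°) ≈ 9.089.
Since q sin R < r < q (9.089 < 10 < 11), two triangles exist.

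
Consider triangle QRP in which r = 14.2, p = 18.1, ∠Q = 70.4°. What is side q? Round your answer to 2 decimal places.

18.89

By the law of cosines, q² = r² + p² − 2·r·p·cos Q = 356.81, so q ≈ 18.89.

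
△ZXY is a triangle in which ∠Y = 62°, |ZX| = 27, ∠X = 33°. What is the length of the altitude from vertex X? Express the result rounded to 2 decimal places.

h_X ≈ 26.90

The third angle is ∠Z = 180° − ∠X − ∠Y = 85.00°.
Law of sines: |XY| = |ZX|·sin Z/sin Y ≈ 30.463.
Law of sines: |YZ| = |ZX|·sin X/sin Y ≈ 16.655.
Area = ½·|ZX|·|XY|·sin X ≈ 223.98.
The altitude from X has length 2·area/|YZ| ≈ 26.897.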